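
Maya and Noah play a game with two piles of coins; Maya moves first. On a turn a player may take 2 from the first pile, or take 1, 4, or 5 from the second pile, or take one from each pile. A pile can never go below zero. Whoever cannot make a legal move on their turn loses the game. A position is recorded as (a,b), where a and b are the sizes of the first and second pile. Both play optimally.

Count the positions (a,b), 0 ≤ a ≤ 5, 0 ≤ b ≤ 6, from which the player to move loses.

12

Use the standard recursion: the mover loses at a terminal position; elsewhere, the mover wins exactly when some move hands the opponent an L position.
Every move lowers a or b (never raises either), so fill the grid row by row in increasing a, and left to right within a row: each cell's successors are then already labelled.
      b=0  b=1  b=2  b=3  b=4  b=5  b=6
a=0:    L    W    L    W    W    W    W
a=1:    L    W    L    W    W    W    W
a=2:    W    W    W    W    L    W    L
a=3:    W    L    W    L    W    W    W
a=4:    L    W    W    L    W    W    W
a=5:    L    W    L    W    W    W    W
Cells with no legal move (terminal, hence L): (0,0), (1,0).
The remaining L cells, each justified by listing all of its moves:
(0,2): only reaches (0,1)(W), which is W → L
(1,2): only reaches (1,1)(W), (0,1)(W), all W → L
(2,4): only reaches (0,4)(W), (2,3)(W), (2,0)(W), (1,3)(W), all W → L
(2,6): only reaches (0,6)(W), (2,5)(W), (2,2)(W), (2,1)(W), (1,5)(W), all W → L
(3,1): only reaches (1,1)(W), (3,0)(W), (2,0)(W), all W → L
(3,3): only reaches (1,3)(W), (3,2)(W), (2,2)(W), all W → L
(4,0): only reaches (2,0)(W), which is W → L
(4,3): only reaches (2,3)(W), (4,2)(W), (3,2)(W), all W → L
(5,0): only reaches (3,0)(W), which is W → L
(5,2): only reaches (3,2)(W), (5,1)(W), (4,1)(W), all W → L
Every other cell has at least one move into one of the L cells above, so it is W.
L cells per row: a=0: 2, a=1: 2, a=2: 2, a=3: 2, a=4: 2, a=5: 2; total 12.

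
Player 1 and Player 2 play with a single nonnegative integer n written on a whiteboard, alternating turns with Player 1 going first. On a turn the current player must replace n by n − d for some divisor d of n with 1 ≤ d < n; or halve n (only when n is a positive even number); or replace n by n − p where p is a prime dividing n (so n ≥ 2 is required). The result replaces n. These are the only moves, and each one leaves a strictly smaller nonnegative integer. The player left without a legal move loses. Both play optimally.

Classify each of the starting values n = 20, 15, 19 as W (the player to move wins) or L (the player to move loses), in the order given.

20: L, 15: W, 19: W

Use the standard recursion: the mover loses at a terminal position; elsewhere, the mover wins exactly when some move hands the opponent an L position.
n=0: no move → L
n=1: no move → L
n=2: W (go to 0, an L position)
n=3: W (go to 0, an L position)
n=4: L (options 2(W), 3(W) are all W)
n=5: W (go to 0, an L position)
n=6: W (go to 4, an L position)
n=7: W (go to 0, an L position)
n=8: W (go to 4, an L position)
n=9: L (options 6(W), 8(W) are all W)
n=10: W (go to 9, an L position)
n=11: W (go to 0, an L position)
n=12: W (go to 9, an L position)
n=13: W (go to 0, an L position)
n=14: L (options 7(W), 12(W), 13(W) are all W)
n=15: W (go to 14, an L position)
n=16: W (go to 14, an L position)
n=17: W (go to 0, an L position)
n=18: W (go to 9, an L position)
n=19: W (go to 0, an L position)
n=20: L (options 10(W), 15(W), 16(W), 18(W), 19(W) are all W)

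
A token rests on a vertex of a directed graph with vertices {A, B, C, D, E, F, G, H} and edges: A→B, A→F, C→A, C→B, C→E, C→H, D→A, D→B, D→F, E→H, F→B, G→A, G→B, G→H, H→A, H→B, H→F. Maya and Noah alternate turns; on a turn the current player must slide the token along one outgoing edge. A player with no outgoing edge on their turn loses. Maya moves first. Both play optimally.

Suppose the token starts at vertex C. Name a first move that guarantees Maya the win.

Move to E.

Classify positions by backward induction: terminal positions (no move available) are L. From any other position, the mover wins iff some move reaches an L.
Every edge goes from a vertex to one that appears earlier in the order B, F, A, H, E, D, C, G, so processing vertices in that order labels each vertex after all of its successors.
B: no outgoing edge → L
F: →B(L), so W
A: →B(L), so W
H: →B(L), so W
E: →H(W) only, which is W, so L
D: →B(L), so W
C: →E(L), so W
G: →B(L), so W
From C, the L positions reachable in one move are: E, B. Any move reaching one of these is winning.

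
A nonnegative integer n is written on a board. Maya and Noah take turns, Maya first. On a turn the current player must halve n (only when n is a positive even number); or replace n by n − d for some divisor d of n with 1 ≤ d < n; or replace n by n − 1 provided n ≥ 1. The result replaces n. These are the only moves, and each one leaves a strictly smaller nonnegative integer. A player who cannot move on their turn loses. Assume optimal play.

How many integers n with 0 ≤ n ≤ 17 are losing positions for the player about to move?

9

Positions with no move are L. A position that does have a move is losing for the player to move precisely when every available move leads to a winning position for the opponent. Fill in the labels:
n=0: no move → L
n=1: →0(L), so W
n=2: →1(W) only, which is W, so L
n=3: →2(L), so W
n=4: →2(L), so W
n=5: →4(W) only, which is W, so L
n=6: →5(L), so W
n=7: →6(W) only, which is W, so L
n=8: →7(L), so W
n=9: →6(W), 8(W) — all W, so L
n=10: →5(L), so W
n=11: →10(W) only, which is W, so L
n=12: →9(L), so W
n=13: →12(W) only, which is W, so L
n=14: →7(L), so W
n=15: →10(W), 12(W), 14(W) — all W, so L
n=16: →15(L), so W
n=17: →16(W) only, which is W, so L
L entries with 0 ≤ n ≤ 17: n = 0, 2, 5, 7, 9, 11, 13, 15, 17; that makes 9.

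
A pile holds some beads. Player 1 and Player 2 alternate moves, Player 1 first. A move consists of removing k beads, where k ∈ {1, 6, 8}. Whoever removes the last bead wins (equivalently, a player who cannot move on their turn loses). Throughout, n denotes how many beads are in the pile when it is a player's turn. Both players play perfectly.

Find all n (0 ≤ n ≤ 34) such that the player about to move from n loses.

Classify positions by backward induction: terminal positions (no move available) are L. From any other position, the mover wins iff some move reaches an L.
n=0: no move → L
n=1: W (go to 0, an L position)
n=2: L (sole option 1(W) is W)
n=3: W (go to 2, an L position)
n=4: L (sole option 3(W) is W)
n=5: W (go to 4, an L position)
n=6: W (go to 0, an L position)
n=7: L (options 6(W), 1(W) are all W)
n=8: W (go to 7, an L position)
n=9: L (options 8(W), 3(W), 1(W) are all W)
n=10: W (go to 9, an L position)
n=11: L (options 10(W), 5(W), 3(W) are all W)
n=12: W (go to 11, an L position)
n=13: W (go to 7, an L position)
n=14: L (options 13(W), 8(W), 6(W) are all W)
n=15: W (go to 14, an L position)
n=16: L (options 15(W), 10(W), 8(W) are all W)
n=17: W (go to 16, an L position)
n=18: L (options 17(W), 12(W), 10(W) are all W)
n=19: W (go to 18, an L position)
n=20: W (go to 14, an L position)
n=21: L (options 20(W), 15(W), 13(W) are all W)
n=22: W (go to 21, an L position)
n=23: L (options 22(W), 17(W), 15(W) are all W)
n=24: W (go to 23, an L position)
n=25: L (options 24(W), 19(W), 17(W) are all W)
n=26: W (go to 25, an L position)
n=27: W (go to 21, an L position)
n=28: L (options 27(W), 22(W), 20(W) are all W)
n=29: W (go to 28, an L position)
n=30: L (options 29(W), 24(W), 22(W) are all W)
n=31: W (go to 30, an L position)
n=32: L (options 31(W), 26(W), 24(W) are all W)
n=33: W (go to 32, an L position)
n=34: W (go to 28, an L position)
Reading off the rows marked L gives the requested list; there are 15 such values of n.

0, 2, 4, 7, 9, 11, 14, 16, 18, 21, 23, 25, 28, 30, 32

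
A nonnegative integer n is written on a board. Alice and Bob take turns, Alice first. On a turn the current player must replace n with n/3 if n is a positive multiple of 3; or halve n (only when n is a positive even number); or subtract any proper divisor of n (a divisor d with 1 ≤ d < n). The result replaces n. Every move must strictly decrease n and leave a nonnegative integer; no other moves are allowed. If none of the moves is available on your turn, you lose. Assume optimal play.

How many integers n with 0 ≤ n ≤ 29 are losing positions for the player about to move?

Classify positions by backward induction: terminal positions (no move available) are L. From any other position, the mover wins iff some move reaches an L.
n=0: no move → L
n=1: no move → L
n=2: W (go to 1, an L position)
n=3: W (go to 1, an L position)
n=4: L (options 2(W), 3(W) are all W)
n=5: W (go to 4, an L position)
n=6: W (go to 4, an L position)
n=7: L (sole option 6(W) is W)
n=8: W (go to 4, an L position)
n=9: L (options 3(W), 6(W), 8(W) are all W)
n=10: W (go to 9, an L position)
n=11: L (sole option 10(W) is W)
n=12: W (go to 4, an L position)
n=13: L (sole option 12(W) is W)
n=14: W (go to 7, an L position)
n=15: L (options 5(W), 10(W), 12(W), 14(W) are all W)
n=16: W (go to 15, an L position)
n=17: L (sole option 16(W) is W)
n=18: W (go to 9, an L position)
n=19: L (sole option 18(W) is W)
n=20: W (go to 15, an L position)
n=21: W (go to 7, an L position)
n=22: W (go to 11, an L position)
n=23: L (sole option 22(W) is W)
n=24: W (go to 23, an L position)
n=25: L (options 20(W), 24(W) are all W)
n=26: W (go to 13, an L position)
n=27: W (go to 9, an L position)
n=28: L (options 14(W), 21(W), 24(W), 26(W), 27(W) are all W)
n=29: W (go to 28, an L position)
L entries with 0 ≤ n ≤ 29: n = 0, 1, 4, 7, 9, 11, 13, 15, 17, 19, 23, 25, 28; that makes 13.

13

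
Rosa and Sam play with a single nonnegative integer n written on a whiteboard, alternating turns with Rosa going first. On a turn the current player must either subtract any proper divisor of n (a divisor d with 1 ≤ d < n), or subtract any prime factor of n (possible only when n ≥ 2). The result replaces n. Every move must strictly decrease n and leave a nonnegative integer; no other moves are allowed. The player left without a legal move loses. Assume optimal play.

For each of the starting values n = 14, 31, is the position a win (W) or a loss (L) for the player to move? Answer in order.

14: L, 31: W

Classify positions by backward induction: terminal positions (no move available) are L. From any other position, the mover wins iff some move reaches an L.
n=0: no move → L
n=1: no move → L
n=2: can move to 0, which is L ⇒ W
n=3: can move to 0, which is L ⇒ W
n=4: moves to 2(W), 3(W); every one is W ⇒ L
n=5: can move to 0, which is L ⇒ W
n=6: can move to 4, which is L ⇒ W
n=7: can move to 0, which is L ⇒ W
n=8: can move to 4, which is L ⇒ W
n=9: moves to 6(W), 8(W); every one is W ⇒ L
n=10: can move to 9, which is L ⇒ W
n=11: can move to 0, which is L ⇒ W
n=12: can move to 9, which is L ⇒ W
n=13: can move to 0, which is L ⇒ W
n=14: moves to 7(W), 12(W), 13(W); every one is W ⇒ L
n=15: can move to 14, which is L ⇒ W
n=16: can move to 14, which is L ⇒ W
n=17: can move to 0, which is L ⇒ W
n=18: can move to 9, which is L ⇒ W
n=19: can move to 0, which is L ⇒ W
n=20: moves to 10(W), 15(W), 16(W), 18(W), 19(W); every one is W ⇒ L
n=21: can move to 14, which is L ⇒ W
n=22: can move to 20, which is L ⇒ W
n=23: can move to 0, which is L ⇒ W
n=24: can move to 20, which is L ⇒ W
n=25: can move to 20, which is L ⇒ W
n=26: moves to 13(W), 24(W), 25(W); every one is W ⇒ L
n=27: can move to 26, which is L ⇒ W
n=28: can move to 14, which is L ⇒ W
n=29: can move to 0, which is L ⇒ W
n=30: can move to 20, which is L ⇒ W
n=31: can move to 0, which is L ⇒ W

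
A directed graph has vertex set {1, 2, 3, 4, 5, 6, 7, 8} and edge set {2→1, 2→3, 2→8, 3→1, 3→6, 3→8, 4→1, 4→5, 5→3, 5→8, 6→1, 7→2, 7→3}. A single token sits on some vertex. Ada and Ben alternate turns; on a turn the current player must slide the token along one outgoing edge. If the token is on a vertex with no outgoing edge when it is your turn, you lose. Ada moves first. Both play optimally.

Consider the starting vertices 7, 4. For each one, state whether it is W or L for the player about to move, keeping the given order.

Use the standard recursion: the mover loses at a terminal position; elsewhere, the mover wins exactly when some move hands the opponent an L position.
Every edge goes from a vertex to one that appears earlier in the order 1, 8, 6, 3, 2, 5, 4, 7, so processing vertices in that order labels each vertex after all of its successors.
1: no outgoing edge → L
8: no outgoing edge → L
6: →1(L), so W
3: →8(L), so W
2: →8(L), so W
5: →8(L), so W
4: →1(L), so W
7: →2(W), 3(W) — all W, so L

7: L, 4: W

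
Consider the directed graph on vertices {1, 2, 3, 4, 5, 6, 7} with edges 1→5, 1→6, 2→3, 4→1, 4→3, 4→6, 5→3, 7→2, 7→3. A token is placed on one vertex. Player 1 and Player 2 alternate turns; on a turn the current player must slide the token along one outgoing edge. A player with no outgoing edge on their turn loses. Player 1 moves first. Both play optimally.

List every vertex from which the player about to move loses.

Positions with no move are L. A position that does have a move is losing for the player to move precisely when every available move leads to a winning position for the opponent. Fill in the labels:
Every edge goes from a vertex to one that appears earlier in the order 6, 3, 5, 1, 4, 2, 7, so processing vertices in that order labels each vertex after all of its successors.
6: no outgoing edge → L
3: no outgoing edge → L
5: →3(L), so W
1: →6(L), so W
4: →3(L), so W
2: →3(L), so W
7: →3(L), so W
The losing starting vertices are exactly the entries labelled L in this table (2 of them).

3, 6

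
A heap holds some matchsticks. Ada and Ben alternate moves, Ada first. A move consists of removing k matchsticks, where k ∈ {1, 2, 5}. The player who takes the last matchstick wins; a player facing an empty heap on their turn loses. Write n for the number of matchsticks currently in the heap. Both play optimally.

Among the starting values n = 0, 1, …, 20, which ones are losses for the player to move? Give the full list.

Use the standard recursion: the mover loses at a terminal position; elsewhere, the mover wins exactly when some move hands the opponent an L position.
n=0: no move → L
n=1: →0(L), so W
n=2: →0(L), so W
n=3: →2(W), 1(W) — all W, so L
n=4: →3(L), so W
n=5: →3(L), so W
n=6: →5(W), 4(W), 1(W) — all W, so L
n=7: →6(L), so W
n=8: →6(L), so W
n=9: →8(W), 7(W), 4(W) — all W, so L
n=10: →9(L), so W
n=11: →9(L), so W
n=12: →11(W), 10(W), 7(W) — all W, so L
n=13: →12(L), so W
n=14: →12(L), so W
n=15: →14(W), 13(W), 10(W) — all W, so L
n=16: →15(L), so W
n=17: →15(L), so W
n=18: →17(W), 16(W), 13(W) — all W, so L
n=19: →18(L), so W
n=20: →18(L), so W
Reading off the rows marked L gives the requested list; there are 7 such values of n.

0, 3, 6, 9, 12, 15, 18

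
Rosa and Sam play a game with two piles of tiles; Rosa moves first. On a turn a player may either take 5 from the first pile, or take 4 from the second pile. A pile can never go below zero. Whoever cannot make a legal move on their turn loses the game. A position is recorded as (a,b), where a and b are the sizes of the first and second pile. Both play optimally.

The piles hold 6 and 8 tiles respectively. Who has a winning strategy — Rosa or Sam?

Compute win/loss labels from the base case upward. A position with no move is L. Any other position is W if it can reach an L in one move, else L.
No move ever increases a pile, so every position that can arise here has a ≤ 6 and b ≤ 8; it is enough to label the cells with 0 ≤ a ≤ 6 and 0 ≤ b ≤ 8.
Every move lowers a or b (never raises either), so fill the grid row by row in increasing a, and left to right within a row: each cell's successors are then already labelled.
      b=0  b=1  b=2  b=3  b=4  b=5  b=6  b=7  b=8
a=0:    L    L    L    L    W    W    W    W    L
a=1:    L    L    L    L    W    W    W    W    L
a=2:    L    L    L    L    W    W    W    W    L
a=3:    L    L    L    L    W    W    W    W    L
a=4:    L    L    L    L    W    W    W    W    L
a=5:    W    W    W    W    L    L    L    L    W
a=6:    W    W    W    W    L    L    L    L    W
Cells with no legal move (terminal, hence L): (0,0), (0,1), (0,2), (0,3), (1,0), (1,1), (1,2), (1,3), (2,0), (2,1), (2,2), (2,3), (3,0), (3,1), (3,2), (3,3), (4,0), (4,1), (4,2), (4,3).
The remaining L cells, each justified by listing all of its moves:
(0,8): L (sole option (0,4)(W) is W)
(1,8): L (sole option (1,4)(W) is W)
(2,8): L (sole option (2,4)(W) is W)
(3,8): L (sole option (3,4)(W) is W)
(4,8): L (sole option (4,4)(W) is W)
(5,4): L (options (0,4)(W), (5,0)(W) are all W)
(5,5): L (options (0,5)(W), (5,1)(W) are all W)
(5,6): L (options (0,6)(W), (5,2)(W) are all W)
(5,7): L (options (0,7)(W), (5,3)(W) are all W)
(6,4): L (options (1,4)(W), (6,0)(W) are all W)
(6,5): L (options (1,5)(W), (6,1)(W) are all W)
(6,6): L (options (1,6)(W), (6,2)(W) are all W)
(6,7): L (options (1,7)(W), (6,3)(W) are all W)
Every other cell has at least one move into one of the L cells above, so it is W.
From (6,8) Rosa can move to (1,8), reaching an L position.

Rosa wins.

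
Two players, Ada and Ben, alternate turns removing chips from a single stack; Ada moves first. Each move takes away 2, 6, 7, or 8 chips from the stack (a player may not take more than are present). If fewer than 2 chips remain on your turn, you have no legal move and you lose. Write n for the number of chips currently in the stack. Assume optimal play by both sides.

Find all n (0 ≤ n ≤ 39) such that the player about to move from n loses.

Build the W/L table. Terminal = L. A non-terminal position is W if it has a move to some L; otherwise it is L.
n=0: no move → L
n=1: no move → L
n=2: reaches L-position 0 → W
n=3: reaches L-position 1 → W
n=4: only reaches 2(W), which is W → L
n=5: only reaches 3(W), which is W → L
n=6: reaches L-position 4 → W
n=7: reaches L-position 5 → W
n=8: reaches L-position 1 → W
n=9: reaches L-position 1 → W
n=10: reaches L-position 4 → W
n=11: reaches L-position 5 → W
n=12: reaches L-position 5 → W
n=13: reaches L-position 5 → W
n=14: only reaches 12(W), 8(W), 7(W), 6(W), all W → L
n=15: only reaches 13(W), 9(W), 8(W), 7(W), all W → L
n=16: reaches L-position 14 → W
n=17: reaches L-position 15 → W
n=18: only reaches 16(W), 12(W), 11(W), 10(W), all W → L
n=19: only reaches 17(W), 13(W), 12(W), 11(W), all W → L
n=20: reaches L-position 18 → W
n=21: reaches L-position 19 → W
n=22: reaches L-position 15 → W
n=23: reaches L-position 15 → W
n=24: reaches L-position 18 → W
n=25: reaches L-position 19 → W
n=26: reaches L-position 19 → W
n=27: reaches L-position 19 → W
n=28: only reaches 26(W), 22(W), 21(W), 20(W), all W → L
n=29: only reaches 27(W), 23(W), 22(W), 21(W), all W → L
n=30: reaches L-position 28 → W
n=31: reaches L-position 29 → W
n=32: only reaches 30(W), 26(W), 25(W), 24(W), all W → L
n=33: only reaches 31(W), 27(W), 26(W), 25(W), all W → L
n=34: reaches L-position 32 → W
n=35: reaches L-position 33 → W
n=36: reaches L-position 29 → W
n=37: reaches L-position 29 → W
n=38: reaches L-position 32 → W
n=39: reaches L-position 33 → W
The losing starting values of n are exactly the entries labelled L in this table (12 of them).

0, 1, 4, 5, 14, 15, 18, 19, 28, 29, 32, 33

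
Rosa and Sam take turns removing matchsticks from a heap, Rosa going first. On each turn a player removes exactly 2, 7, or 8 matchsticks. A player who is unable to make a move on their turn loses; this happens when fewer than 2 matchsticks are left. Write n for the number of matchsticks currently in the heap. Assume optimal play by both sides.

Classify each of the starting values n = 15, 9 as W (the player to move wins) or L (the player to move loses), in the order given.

Use the standard recursion: the mover loses at a terminal position; elsewhere, the mover wins exactly when some move hands the opponent an L position.
n=0: no move → L
n=1: no move → L
n=2: →0(L), so W
n=3: →1(L), so W
n=4: →2(W) only, which is W, so L
n=5: →3(W) only, which is W, so L
n=6: →4(L), so W
n=7: →5(L), so W
n=8: →1(L), so W
n=9: →1(L), so W
n=10: →8(W), 3(W), 2(W) — all W, so L
n=11: →4(L), so W
n=12: →10(L), so W
n=13: →5(L), so W
n=14: →12(W), 7(W), 6(W) — all W, so L
n=15: →13(W), 8(W), 7(W) — all W, so L

15: L, 9: W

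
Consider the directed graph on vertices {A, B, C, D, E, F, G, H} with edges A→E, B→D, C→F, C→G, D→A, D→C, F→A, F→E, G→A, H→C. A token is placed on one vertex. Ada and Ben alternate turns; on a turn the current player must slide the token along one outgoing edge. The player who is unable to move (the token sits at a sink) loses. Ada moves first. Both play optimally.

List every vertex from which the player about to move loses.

D, E, G, H

Compute win/loss labels from the base case upward. A position with no move is L. Any other position is W if it can reach an L in one move, else L.
Every edge goes from a vertex to one that appears earlier in the order E, A, F, G, C, D, H, B, so processing vertices in that order labels each vertex after all of its successors.
E: no outgoing edge → L
A: reaches L-position E → W
F: reaches L-position E → W
G: only reaches A(W), which is W → L
C: reaches L-position G → W
D: only reaches C(W), A(W), all W → L
H: only reaches C(W), which is W → L
B: reaches L-position D → W
The losing starting vertices are exactly the entries labelled L in this table (4 of them).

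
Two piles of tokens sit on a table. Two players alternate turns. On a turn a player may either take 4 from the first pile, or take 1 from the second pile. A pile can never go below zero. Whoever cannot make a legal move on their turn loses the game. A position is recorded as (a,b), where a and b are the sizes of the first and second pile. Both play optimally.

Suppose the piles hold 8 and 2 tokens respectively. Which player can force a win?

The second player wins.

Work bottom-up. With no move the player to move loses. Otherwise the position is W if at least one move leads to an L position for the opponent, and L if every move leads to a W.
No move ever increases a pile, so every position that can arise here has a ≤ 8 and b ≤ 2; it is enough to label the cells with 0 ≤ a ≤ 8 and 0 ≤ b ≤ 2.
Every move lowers a or b (never raises either), so fill the grid row by row in increasing a, and left to right within a row: each cell's successors are then already labelled.
      b=0  b=1  b=2
a=0:    L    W    L
a=1:    L    W    L
a=2:    L    W    L
a=3:    L    W    L
a=4:    W    L    W
a=5:    W    L    W
a=6:    W    L    W
a=7:    W    L    W
a=8:    L    W    L
Cells with no legal move (terminal, hence L): (0,0), (1,0), (2,0), (3,0).
The remaining L cells, each justified by listing all of its moves:
(0,2): the only move is to (0,1)(W), a W ⇒ L
(1,2): the only move is to (1,1)(W), a W ⇒ L
(2,2): the only move is to (2,1)(W), a W ⇒ L
(3,2): the only move is to (3,1)(W), a W ⇒ L
(4,1): moves to (0,1)(W), (4,0)(W); every one is W ⇒ L
(5,1): moves to (1,1)(W), (5,0)(W); every one is W ⇒ L
(6,1): moves to (2,1)(W), (6,0)(W); every one is W ⇒ L
(7,1): moves to (3,1)(W), (7,0)(W); every one is W ⇒ L
(8,0): the only move is to (4,0)(W), a W ⇒ L
(8,2): moves to (4,2)(W), (8,1)(W); every one is W ⇒ L
Every other cell has at least one move into one of the L cells above, so it is W.
Every move from (8,2) reaches a W position, so the mover loses.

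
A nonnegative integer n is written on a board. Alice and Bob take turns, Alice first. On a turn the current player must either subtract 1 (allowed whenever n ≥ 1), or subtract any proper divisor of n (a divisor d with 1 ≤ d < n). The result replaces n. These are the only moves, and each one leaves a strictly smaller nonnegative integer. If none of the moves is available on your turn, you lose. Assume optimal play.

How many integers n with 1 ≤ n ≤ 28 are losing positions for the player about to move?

13

Build the W/L table. Terminal = L. A non-terminal position is W if it has a move to some L; otherwise it is L.
n=0: no move → L
n=1: reaches L-position 0 → W
n=2: only reaches 1(W), which is W → L
n=3: reaches L-position 2 → W
n=4: reaches L-position 2 → W
n=5: only reaches 4(W), which is W → L
n=6: reaches L-position 5 → W
n=7: only reaches 6(W), which is W → L
n=8: reaches L-position 7 → W
n=9: only reaches 6(W), 8(W), all W → L
n=10: reaches L-position 5 → W
n=11: only reaches 10(W), which is W → L
n=12: reaches L-position 9 → W
n=13: only reaches 12(W), which is W → L
n=14: reaches L-position 7 → W
n=15: only reaches 10(W), 12(W), 14(W), all W → L
n=16: reaches L-position 15 → W
n=17: only reaches 16(W), which is W → L
n=18: reaches L-position 9 → W
n=19: only reaches 18(W), which is W → L
n=20: reaches L-position 15 → W
n=21: only reaches 14(W), 18(W), 20(W), all W → L
n=22: reaches L-position 11 → W
n=23: only reaches 22(W), which is W → L
n=24: reaches L-position 21 → W
n=25: only reaches 20(W), 24(W), all W → L
n=26: reaches L-position 13 → W
n=27: only reaches 18(W), 24(W), 26(W), all W → L
n=28: reaches L-position 21 → W
L entries with 1 ≤ n ≤ 28 (n=0 is outside the asked range and is not counted): n = 2, 5, 7, 9, 11, 13, 15, 17, 19, 21, 23, 25, 27; that makes 13.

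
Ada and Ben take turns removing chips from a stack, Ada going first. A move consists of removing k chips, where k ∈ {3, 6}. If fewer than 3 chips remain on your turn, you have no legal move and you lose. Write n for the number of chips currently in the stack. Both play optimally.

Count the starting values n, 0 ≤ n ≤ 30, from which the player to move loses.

12

Work bottom-up. With no move the player to move loses. Otherwise the position is W if at least one move leads to an L position for the opponent, and L if every move leads to a W.
n=0: no move → L
n=1: no move → L
n=2: no move → L
n=3: →0(L), so W
n=4: →1(L), so W
n=5: →2(L), so W
n=6: →0(L), so W
n=7: →1(L), so W
n=8: →2(L), so W
n=9: →6(W), 3(W) — all W, so L
n=10: →7(W), 4(W) — all W, so L
n=11: →8(W), 5(W) — all W, so L
n=12: →9(L), so W
n=13: →10(L), so W
n=14: →11(L), so W
n=15: →9(L), so W
n=16: →10(L), so W
n=17: →11(L), so W
n=18: →15(W), 12(W) — all W, so L
n=19: →16(W), 13(W) — all W, so L
n=20: →17(W), 14(W) — all W, so L
n=21: →18(L), so W
n=22: →19(L), so W
n=23: →20(L), so W
n=24: →18(L), so W
n=25: →19(L), so W
n=26: →20(L), so W
n=27: →24(W), 21(W) — all W, so L
n=28: →25(W), 22(W) — all W, so L
n=29: →26(W), 23(W) — all W, so L
n=30: →27(L), so W
L entries with 0 ≤ n ≤ 30: n = 0, 1, 2, 9, 10, 11, 18, 19, 20, 27, 28, 29; that makes 12.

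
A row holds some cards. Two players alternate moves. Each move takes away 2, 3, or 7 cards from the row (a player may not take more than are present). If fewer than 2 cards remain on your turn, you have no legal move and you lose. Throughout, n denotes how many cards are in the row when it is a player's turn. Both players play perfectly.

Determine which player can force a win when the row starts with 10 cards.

The second player wins.

Classify positions by backward induction: terminal positions (no move available) are L. From any other position, the mover wins iff some move reaches an L.
n=0: no move → L
n=1: no move → L
n=2: W (go to 0, an L position)
n=3: W (go to 1, an L position)
n=4: W (go to 1, an L position)
n=5: L (options 3(W), 2(W) are all W)
n=6: L (options 4(W), 3(W) are all W)
n=7: W (go to 5, an L position)
n=8: W (go to 6, an L position)
n=9: W (go to 6, an L position)
n=10: L (options 8(W), 7(W), 3(W) are all W)
Every move from 10 reaches a W position, so the mover loses.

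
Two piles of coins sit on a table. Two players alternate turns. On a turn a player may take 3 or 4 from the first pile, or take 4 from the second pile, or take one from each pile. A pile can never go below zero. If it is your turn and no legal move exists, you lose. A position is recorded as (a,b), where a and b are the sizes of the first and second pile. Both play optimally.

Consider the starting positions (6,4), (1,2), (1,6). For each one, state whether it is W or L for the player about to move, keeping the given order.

Work bottom-up. With no move the player to move loses. Otherwise the position is W if at least one move leads to an L position for the opponent, and L if every move leads to a W.
No move ever increases a pile, so every position that can arise here has a ≤ 6 and b ≤ 6; it is enough to label the cells with 0 ≤ a ≤ 6 and 0 ≤ b ≤ 6.
Every move lowers a or b (never raises either), so fill the grid row by row in increasing a, and left to right within a row: each cell's successors are then already labelled.
      b=0  b=1  b=2  b=3  b=4  b=5  b=6
a=0:    L    L    L    L    W    W    W
a=1:    L    W    W    W    W    L    L
a=2:    L    W    L    L    W    L    W
a=3:    W    W    W    W    W    L    W
a=4:    W    W    W    W    L    W    W
a=5:    W    L    W    W    L    W    W
a=6:    W    L    W    W    L    W    L
Cells with no legal move (terminal, hence L): (0,0), (0,1), (0,2), (0,3), (1,0), (2,0).
The remaining L cells, each justified by listing all of its moves:
(1,5): L (options (1,1)(W), (0,4)(W) are all W)
(1,6): L (options (1,2)(W), (0,5)(W) are all W)
(2,2): L (sole option (1,1)(W) is W)
(2,3): L (sole option (1,2)(W) is W)
(2,5): L (options (2,1)(W), (1,4)(W) are all W)
(3,5): L (options (0,5)(W), (3,1)(W), (2,4)(W) are all W)
(4,4): L (options (1,4)(W), (0,4)(W), (4,0)(W), (3,3)(W) are all W)
(5,1): L (options (2,1)(W), (1,1)(W), (4,0)(W) are all W)
(5,4): L (options (2,4)(W), (1,4)(W), (5,0)(W), (4,3)(W) are all W)
(6,1): L (options (3,1)(W), (2,1)(W), (5,0)(W) are all W)
(6,4): L (options (3,4)(W), (2,4)(W), (6,0)(W), (5,3)(W) are all W)
(6,6): L (options (3,6)(W), (2,6)(W), (6,2)(W), (5,5)(W) are all W)
Every other cell has at least one move into one of the L cells above, so it is W.
(6,4): one of the L cells justified above, so L
(1,2): the move to (0,1) reaches an L cell, so W
(1,6): one of the L cells justified above, so L

(6,4): L, (1,2): W, (1,6): L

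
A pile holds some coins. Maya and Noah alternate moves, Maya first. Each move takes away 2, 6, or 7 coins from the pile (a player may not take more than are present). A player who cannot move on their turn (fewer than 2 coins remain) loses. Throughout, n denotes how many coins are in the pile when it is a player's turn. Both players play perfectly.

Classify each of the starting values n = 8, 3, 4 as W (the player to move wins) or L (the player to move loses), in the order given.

8: W, 3: W, 4: L

Label each position W (a win for the player to move) or L (a loss). A position with no legal move is L; any other position is W exactly when some move reaches an L, and L when every move reaches a W.
n=0: no move → L
n=1: no move → L
n=2: →0(L), so W
n=3: →1(L), so W
n=4: →2(W) only, which is W, so L
n=5: →3(W) only, which is W, so L
n=6: →4(L), so W
n=7: →5(L), so W
n=8: →1(L), so W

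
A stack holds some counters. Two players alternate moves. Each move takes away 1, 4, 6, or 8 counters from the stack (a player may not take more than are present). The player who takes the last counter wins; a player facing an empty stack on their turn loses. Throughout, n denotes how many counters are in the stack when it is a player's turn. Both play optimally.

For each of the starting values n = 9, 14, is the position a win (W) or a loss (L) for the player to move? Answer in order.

9: W, 14: L

Classify positions by backward induction: terminal positions (no move available) are L. From any other position, the mover wins iff some move reaches an L.
n=0: no move → L
n=1: →0(L), so W
n=2: →1(W) only, which is W, so L
n=3: →2(L), so W
n=4: →0(L), so W
n=5: →4(W), 1(W) — all W, so L
n=6: →5(L), so W
n=7: →6(W), 3(W), 1(W) — all W, so L
n=8: →7(L), so W
n=9: →5(L), so W
n=10: →2(L), so W
n=11: →7(L), so W
n=12: →11(W), 8(W), 6(W), 4(W) — all W, so L
n=13: →12(L), so W
n=14: →13(W), 10(W), 8(W), 6(W) — all W, so L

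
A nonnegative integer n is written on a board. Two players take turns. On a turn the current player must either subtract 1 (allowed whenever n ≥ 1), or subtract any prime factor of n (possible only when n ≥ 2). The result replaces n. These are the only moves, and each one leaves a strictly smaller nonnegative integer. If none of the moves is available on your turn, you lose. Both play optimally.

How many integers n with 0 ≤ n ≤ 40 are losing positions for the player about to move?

Build the W/L table. Terminal = L. A non-terminal position is W if it has a move to some L; otherwise it is L.
n=0: no move → L
n=1: →0(L), so W
n=2: →0(L), so W
n=3: →0(L), so W
n=4: →2(W), 3(W) — all W, so L
n=5: →0(L), so W
n=6: →4(L), so W
n=7: →0(L), so W
n=8: →6(W), 7(W) — all W, so L
n=9: →8(L), so W
n=10: →8(L), so W
n=11: →0(L), so W
n=12: →9(W), 10(W), 11(W) — all W, so L
n=13: →0(L), so W
n=14: →12(L), so W
n=15: →12(L), so W
n=16: →14(W), 15(W) — all W, so L
n=17: →0(L), so W
n=18: →16(L), so W
n=19: →0(L), so W
n=20: →15(W), 18(W), 19(W) — all W, so L
n=21: →20(L), so W
n=22: →20(L), so W
n=23: →0(L), so W
n=24: →21(W), 22(W), 23(W) — all W, so L
n=25: →20(L), so W
n=26: →24(L), so W
n=27: →24(L), so W
n=28: →21(W), 26(W), 27(W) — all W, so L
n=29: →0(L), so W
n=30: →28(L), so W
n=31: →0(L), so W
n=32: →30(W), 31(W) — all W, so L
n=33: →32(L), so W
n=34: →32(L), so W
n=35: →28(L), so W
n=36: →33(W), 34(W), 35(W) — all W, so L
n=37: →0(L), so W
n=38: →36(L), so W
n=39: →36(L), so W
n=40: →35(W), 38(W), 39(W) — all W, so L
L entries with 0 ≤ n ≤ 40: n = 0, 4, 8, 12, 16, 20, 24, 28, 32, 36, 40; that makes 11.

11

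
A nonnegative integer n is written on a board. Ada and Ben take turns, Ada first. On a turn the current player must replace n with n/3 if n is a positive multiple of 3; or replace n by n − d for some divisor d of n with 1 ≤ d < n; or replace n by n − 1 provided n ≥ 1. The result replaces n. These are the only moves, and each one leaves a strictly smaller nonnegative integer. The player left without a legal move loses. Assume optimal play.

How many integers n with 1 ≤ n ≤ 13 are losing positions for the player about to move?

6

Label each position W (a win for the player to move) or L (a loss). A position with no legal move is L; any other position is W exactly when some move reaches an L, and L when every move reaches a W.
n=0: no move → L
n=1: W (go to 0, an L position)
n=2: L (sole option 1(W) is W)
n=3: W (go to 2, an L position)
n=4: W (go to 2, an L position)
n=5: L (sole option 4(W) is W)
n=6: W (go to 2, an L position)
n=7: L (sole option 6(W) is W)
n=8: W (go to 7, an L position)
n=9: L (options 3(W), 6(W), 8(W) are all W)
n=10: W (go to 5, an L position)
n=11: L (sole option 10(W) is W)
n=12: W (go to 9, an L position)
n=13: L (sole option 12(W) is W)
L entries with 1 ≤ n ≤ 13 (n=0 is outside the asked range and is not counted): n = 2, 5, 7, 9, 11, 13; that makes 6.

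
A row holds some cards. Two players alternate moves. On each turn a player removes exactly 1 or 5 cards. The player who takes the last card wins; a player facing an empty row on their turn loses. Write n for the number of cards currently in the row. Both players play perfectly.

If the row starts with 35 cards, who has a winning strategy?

The first player wins.

Build the W/L table. Terminal = L. A non-terminal position is W if it has a move to some L; otherwise it is L.
n=0: no move → L
n=1: W (go to 0, an L position)
n=2: L (sole option 1(W) is W)
n=3: W (go to 2, an L position)
n=4: L (sole option 3(W) is W)
n=5: W (go to 4, an L position)
n=6: L (options 5(W), 1(W) are all W)
n=7: W (go to 6, an L position)
n=8: L (options 7(W), 3(W) are all W)
n=9: W (go to 8, an L position)
n=10: L (options 9(W), 5(W) are all W)
n=11: W (go to 10, an L position)
n=12: L (options 11(W), 7(W) are all W)
n=13: W (go to 12, an L position)
n=14: L (options 13(W), 9(W) are all W)
n=15: W (go to 14, an L position)
n=16: L (options 15(W), 11(W) are all W)
n=17: W (go to 16, an L position)
n=18: L (options 17(W), 13(W) are all W)
n=19: W (go to 18, an L position)
n=20: L (options 19(W), 15(W) are all W)
n=21: W (go to 20, an L position)
n=22: L (options 21(W), 17(W) are all W)
n=23: W (go to 22, an L position)
n=24: L (options 23(W), 19(W) are all W)
n=25: W (go to 24, an L position)
n=26: L (options 25(W), 21(W) are all W)
n=27: W (go to 26, an L position)
n=28: L (options 27(W), 23(W) are all W)
n=29: W (go to 28, an L position)
n=30: L (options 29(W), 25(W) are all W)
n=31: W (go to 30, an L position)
n=32: L (options 31(W), 27(W) are all W)
n=33: W (go to 32, an L position)
n=34: L (options 33(W), 29(W) are all W)
n=35: W (go to 34, an L position)
The starting position 35 is W: the player to move should remove 1, leaving 34, handing over an L position.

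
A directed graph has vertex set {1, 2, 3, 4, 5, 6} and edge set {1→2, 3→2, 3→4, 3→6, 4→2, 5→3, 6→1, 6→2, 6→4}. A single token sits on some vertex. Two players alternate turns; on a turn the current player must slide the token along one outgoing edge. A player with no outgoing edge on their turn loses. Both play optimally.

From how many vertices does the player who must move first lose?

2

Label each position W (a win for the player to move) or L (a loss). A position with no legal move is L; any other position is W exactly when some move reaches an L, and L when every move reaches a W.
Every edge goes from a vertex to one that appears earlier in the order 2, 1, 4, 6, 3, 5, so processing vertices in that order labels each vertex after all of its successors.
2: no outgoing edge → L
1: →2(L), so W
4: →2(L), so W
6: →2(L), so W
3: →2(L), so W
5: →3(W) only, which is W, so L
The L vertices are 2, 5; that is 2 in all.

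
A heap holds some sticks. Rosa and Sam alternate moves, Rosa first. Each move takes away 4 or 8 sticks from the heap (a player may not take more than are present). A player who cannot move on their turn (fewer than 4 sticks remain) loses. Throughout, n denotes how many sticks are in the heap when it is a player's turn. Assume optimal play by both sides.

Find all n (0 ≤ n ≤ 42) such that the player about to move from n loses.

Positions with no move are L. A position that does have a move is losing for the player to move precisely when every available move leads to a winning position for the opponent. Fill in the labels:
n=0: no move → L
n=1: no move → L
n=2: no move → L
n=3: no move → L
n=4: →0(L), so W
n=5: →1(L), so W
n=6: →2(L), so W
n=7: →3(L), so W
n=8: →0(L), so W
n=9: →1(L), so W
n=10: →2(L), so W
n=11: →3(L), so W
n=12: →8(W), 4(W) — all W, so L
n=13: →9(W), 5(W) — all W, so L
n=14: →10(W), 6(W) — all W, so L
n=15: →11(W), 7(W) — all W, so L
n=16: →12(L), so W
n=17: →13(L), so W
n=18: →14(L), so W
n=19: →15(L), so W
n=20: →12(L), so W
n=21: →13(L), so W
n=22: →14(L), so W
n=23: →15(L), so W
n=24: →20(W), 16(W) — all W, so L
n=25: →21(W), 17(W) — all W, so L
n=26: →22(W), 18(W) — all W, so L
n=27: →23(W), 19(W) — all W, so L
n=28: →24(L), so W
n=29: →25(L), so W
n=30: →26(L), so W
n=31: →27(L), so W
n=32: →24(L), so W
n=33: →25(L), so W
n=34: →26(L), so W
n=35: →27(L), so W
n=36: →32(W), 28(W) — all W, so L
n=37: →33(W), 29(W) — all W, so L
n=38: →34(W), 30(W) — all W, so L
n=39: →35(W), 31(W) — all W, so L
n=40: →36(L), so W
n=41: →37(L), so W
n=42: →38(L), so W
The losing starting values of n are exactly the entries labelled L in this table (16 of them).

0, 1, 2, 3, 12, 13, 14, 15, 24, 25, 26, 27, 36, 37, 38, 39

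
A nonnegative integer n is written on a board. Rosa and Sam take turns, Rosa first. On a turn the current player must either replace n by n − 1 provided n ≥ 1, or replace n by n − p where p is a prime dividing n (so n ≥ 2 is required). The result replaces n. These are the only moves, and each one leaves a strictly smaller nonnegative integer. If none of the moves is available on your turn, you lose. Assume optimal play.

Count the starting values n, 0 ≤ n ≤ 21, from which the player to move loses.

6

Use the standard recursion: the mover loses at a terminal position; elsewhere, the mover wins exactly when some move hands the opponent an L position.
n=0: no move → L
n=1: →0(L), so W
n=2: →0(L), so W
n=3: →0(L), so W
n=4: →2(W), 3(W) — all W, so L
n=5: →0(L), so W
n=6: →4(L), so W
n=7: →0(L), so W
n=8: →6(W), 7(W) — all W, so L
n=9: →8(L), so W
n=10: →8(L), so W
n=11: →0(L), so W
n=12: →9(W), 10(W), 11(W) — all W, so L
n=13: →0(L), so W
n=14: →12(L), so W
n=15: →12(L), so W
n=16: →14(W), 15(W) — all W, so L
n=17: →0(L), so W
n=18: →16(L), so W
n=19: →0(L), so W
n=20: →15(W), 18(W), 19(W) — all W, so L
n=21: →20(L), so W
L entries with 0 ≤ n ≤ 21: n = 0, 4, 8, 12, 16, 20; that makes 6.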